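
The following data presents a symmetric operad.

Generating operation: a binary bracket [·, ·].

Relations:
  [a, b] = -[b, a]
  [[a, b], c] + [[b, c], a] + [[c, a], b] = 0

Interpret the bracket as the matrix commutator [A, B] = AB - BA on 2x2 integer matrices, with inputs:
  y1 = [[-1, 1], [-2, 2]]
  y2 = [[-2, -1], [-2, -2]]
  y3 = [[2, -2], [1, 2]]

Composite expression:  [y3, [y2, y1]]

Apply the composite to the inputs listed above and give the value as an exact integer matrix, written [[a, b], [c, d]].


[[-9, 16], [8, 9]]

[y2, y1] = [[4, -3], [6, -4]]
[y3, [y2, y1]] = [[-9, 16], [8, 9]]


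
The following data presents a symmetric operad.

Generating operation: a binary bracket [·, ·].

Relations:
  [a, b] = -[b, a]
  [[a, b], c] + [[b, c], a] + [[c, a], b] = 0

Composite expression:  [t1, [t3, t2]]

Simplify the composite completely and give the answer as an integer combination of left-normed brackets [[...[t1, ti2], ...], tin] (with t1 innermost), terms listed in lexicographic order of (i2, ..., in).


Antisymmetry and Jacobi reduce to t1-anchored left-normed brackets.
Composite bracket: [t1, [t3, t2]]
Expanding via [a, b] = ab - ba: 4 signed words (2^2 = 4).
Keep just the words that open with t1:
  t1t2t3 appears with sign -1, giving the term -[[t1, t2], t3]
  t1t3t2 appears with sign +1, giving the term +[[t1, t3], t2]

-[[t1, t2], t3] + [[t1, t3], t2]


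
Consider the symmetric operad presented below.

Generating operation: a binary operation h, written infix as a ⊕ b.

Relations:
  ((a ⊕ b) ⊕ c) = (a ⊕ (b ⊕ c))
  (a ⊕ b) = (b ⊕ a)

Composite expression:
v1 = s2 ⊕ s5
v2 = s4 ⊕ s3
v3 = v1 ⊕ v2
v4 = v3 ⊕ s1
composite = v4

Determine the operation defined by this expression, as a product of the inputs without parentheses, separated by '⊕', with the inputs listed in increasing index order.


s1 ⊕ s2 ⊕ s3 ⊕ s4 ⊕ s5

Reordering under h is free, so list the s-inputs canonically.
(s2 ⊕ s5) flattens to s2 ⊕ s5
(s4 ⊕ s3) flattens to s4 ⊕ s3
((s2 ⊕ s5) ⊕ (s4 ⊕ s3)) flattens to s2 ⊕ s5 ⊕ s4 ⊕ s3
(((s2 ⊕ s5) ⊕ (s4 ⊕ s3)) ⊕ s1) flattens to s2 ⊕ s5 ⊕ s4 ⊕ s3 ⊕ s1
commutativity sorts the factors: s1 ⊕ s2 ⊕ s3 ⊕ s4 ⊕ s5


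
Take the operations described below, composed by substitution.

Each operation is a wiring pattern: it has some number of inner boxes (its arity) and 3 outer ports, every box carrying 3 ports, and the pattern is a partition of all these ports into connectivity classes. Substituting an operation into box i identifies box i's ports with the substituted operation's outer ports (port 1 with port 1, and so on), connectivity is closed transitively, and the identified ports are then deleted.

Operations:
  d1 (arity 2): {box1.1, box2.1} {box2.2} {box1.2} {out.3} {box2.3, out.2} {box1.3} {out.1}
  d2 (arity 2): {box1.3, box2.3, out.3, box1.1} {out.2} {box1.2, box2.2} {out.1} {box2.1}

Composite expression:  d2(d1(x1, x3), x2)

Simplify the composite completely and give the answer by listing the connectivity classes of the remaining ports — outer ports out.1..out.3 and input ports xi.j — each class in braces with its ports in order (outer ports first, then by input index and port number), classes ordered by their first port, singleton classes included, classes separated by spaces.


{out.1} {out.2} {out.3, x2.3} {x1.1, x3.1} {x1.2} {x1.3} {x2.1} {x2.2, x3.3} {x3.2}


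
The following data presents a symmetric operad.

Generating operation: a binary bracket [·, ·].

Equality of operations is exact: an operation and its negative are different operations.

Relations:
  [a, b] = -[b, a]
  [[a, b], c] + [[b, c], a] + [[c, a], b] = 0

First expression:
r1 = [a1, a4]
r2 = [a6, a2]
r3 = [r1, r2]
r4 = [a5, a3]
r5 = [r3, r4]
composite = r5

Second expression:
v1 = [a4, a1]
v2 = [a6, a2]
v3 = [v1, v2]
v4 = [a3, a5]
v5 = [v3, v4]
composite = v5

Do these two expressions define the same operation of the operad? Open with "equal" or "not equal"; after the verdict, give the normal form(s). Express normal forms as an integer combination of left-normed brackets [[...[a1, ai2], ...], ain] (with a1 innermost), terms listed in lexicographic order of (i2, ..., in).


equal: each reduces to [[[[[a1, a4], a2], a6], a3], a5] - [[[[[a1, a4], a2], a6], a5], a3] - [[[[[a1, a4], a6], a2], a3], a5] + [[[[[a1, a4], a6], a2], a5], a3]

The first expression, normalized: [[[[[a1, a4], a2], a6], a3], a5] - [[[[[a1, a4], a2], a6], a5], a3] - [[[[[a1, a4], a6], a2], a3], a5] + [[[[[a1, a4], a6], a2], a5], a3]
The second expression, normalized: [[[[[a1, a4], a2], a6], a3], a5] - [[[[[a1, a4], a2], a6], a5], a3] - [[[[[a1, a4], a6], a2], a3], a5] + [[[[[a1, a4], a6], a2], a5], a3]
Both agree, so they are equal.


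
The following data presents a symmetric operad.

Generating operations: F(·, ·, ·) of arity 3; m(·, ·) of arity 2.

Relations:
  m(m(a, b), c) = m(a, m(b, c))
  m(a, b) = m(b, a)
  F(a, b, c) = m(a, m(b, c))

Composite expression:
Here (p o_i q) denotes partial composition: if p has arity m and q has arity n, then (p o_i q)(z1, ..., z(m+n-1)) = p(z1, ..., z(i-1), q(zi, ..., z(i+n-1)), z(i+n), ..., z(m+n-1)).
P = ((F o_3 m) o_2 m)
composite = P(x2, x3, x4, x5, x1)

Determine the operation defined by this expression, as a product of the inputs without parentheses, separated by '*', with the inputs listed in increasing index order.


Both nesting and order wash out for F; what remains is which x's occur.
m(x3, x4) spells out as x3 * x4
m(x5, x1) spells out as x5 * x1
F(x2, m(x3, x4), m(x5, x1)) spells out as x2 * x3 * x4 * x5 * x1
putting the inputs in ascending order: x1 * x2 * x3 * x4 * x5

x1 * x2 * x3 * x4 * x5


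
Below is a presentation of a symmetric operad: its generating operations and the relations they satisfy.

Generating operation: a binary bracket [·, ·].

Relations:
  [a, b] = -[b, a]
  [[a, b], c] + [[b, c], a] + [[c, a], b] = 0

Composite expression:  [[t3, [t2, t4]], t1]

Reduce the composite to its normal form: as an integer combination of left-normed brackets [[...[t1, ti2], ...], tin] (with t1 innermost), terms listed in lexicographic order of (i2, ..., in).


[[[t1, t2], t4], t3] - [[[t1, t3], t2], t4] + [[[t1, t3], t4], t2] - [[[t1, t4], t2], t3]


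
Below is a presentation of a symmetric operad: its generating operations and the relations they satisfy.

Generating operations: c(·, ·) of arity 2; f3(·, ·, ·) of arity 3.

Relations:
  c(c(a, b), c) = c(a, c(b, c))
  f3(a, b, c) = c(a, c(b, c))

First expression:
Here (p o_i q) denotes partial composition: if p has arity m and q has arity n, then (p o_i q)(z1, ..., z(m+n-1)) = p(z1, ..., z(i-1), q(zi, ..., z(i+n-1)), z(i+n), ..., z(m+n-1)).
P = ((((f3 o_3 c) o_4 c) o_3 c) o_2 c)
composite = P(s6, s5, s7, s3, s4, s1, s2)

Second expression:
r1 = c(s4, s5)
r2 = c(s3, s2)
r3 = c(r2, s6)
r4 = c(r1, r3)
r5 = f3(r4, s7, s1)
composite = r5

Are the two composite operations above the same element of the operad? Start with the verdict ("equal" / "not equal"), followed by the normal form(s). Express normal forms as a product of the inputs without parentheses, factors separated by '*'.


The first composite normalizes to s6 * s5 * s7 * s3 * s4 * s1 * s2
The second composite normalizes to s4 * s5 * s3 * s2 * s6 * s7 * s1
The normal forms differ: not equal.

not equal; first: s6 * s5 * s7 * s3 * s4 * s1 * s2; second: s4 * s5 * s3 * s2 * s6 * s7 * s1


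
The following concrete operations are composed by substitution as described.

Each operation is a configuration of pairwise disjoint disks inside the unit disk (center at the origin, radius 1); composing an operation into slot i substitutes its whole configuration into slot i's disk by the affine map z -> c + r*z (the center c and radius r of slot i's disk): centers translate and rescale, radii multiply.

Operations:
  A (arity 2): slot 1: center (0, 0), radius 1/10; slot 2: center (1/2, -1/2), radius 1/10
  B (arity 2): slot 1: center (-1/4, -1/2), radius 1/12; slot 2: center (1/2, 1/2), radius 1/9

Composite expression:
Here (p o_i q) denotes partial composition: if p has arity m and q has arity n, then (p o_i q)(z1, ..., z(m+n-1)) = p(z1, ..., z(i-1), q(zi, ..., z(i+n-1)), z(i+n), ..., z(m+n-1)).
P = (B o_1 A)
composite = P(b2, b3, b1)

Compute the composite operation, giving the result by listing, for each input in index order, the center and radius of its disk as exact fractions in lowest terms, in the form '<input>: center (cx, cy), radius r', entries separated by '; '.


Follow each b-input down from B: c' goes to c + r*c', radius to r*r'.
b2 passes through 2 substitutions, ending at center (-1/4, -1/2), radius 1/120
b3 passes through 2 substitutions, ending at center (-5/24, -13/24), radius 1/120
b1 passes through 1 substitution, ending at center (1/2, 1/2), radius 1/9

b1: center (1/2, 1/2), radius 1/9; b2: center (-1/4, -1/2), radius 1/120; b3: center (-5/24, -13/24), radius 1/120


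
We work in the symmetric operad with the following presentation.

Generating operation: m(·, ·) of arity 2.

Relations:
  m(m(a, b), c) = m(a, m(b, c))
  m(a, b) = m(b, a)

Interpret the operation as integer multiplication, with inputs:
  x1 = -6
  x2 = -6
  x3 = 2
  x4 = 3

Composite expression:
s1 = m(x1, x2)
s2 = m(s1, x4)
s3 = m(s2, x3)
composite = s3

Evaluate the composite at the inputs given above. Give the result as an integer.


216

m(x1, x2) = 36
m(m(x1, x2), x4) = 108
m(m(m(x1, x2), x4), x3) = 216


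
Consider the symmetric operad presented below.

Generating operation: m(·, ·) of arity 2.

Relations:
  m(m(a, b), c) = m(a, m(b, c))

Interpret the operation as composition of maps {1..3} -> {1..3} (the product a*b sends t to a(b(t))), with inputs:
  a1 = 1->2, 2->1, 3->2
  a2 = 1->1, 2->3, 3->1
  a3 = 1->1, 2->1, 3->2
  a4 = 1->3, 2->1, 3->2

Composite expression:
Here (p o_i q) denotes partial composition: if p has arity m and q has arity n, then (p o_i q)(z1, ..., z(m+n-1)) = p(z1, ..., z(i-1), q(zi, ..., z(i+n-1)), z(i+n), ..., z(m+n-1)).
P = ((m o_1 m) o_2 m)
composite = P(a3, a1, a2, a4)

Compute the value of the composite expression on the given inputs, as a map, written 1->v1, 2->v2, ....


m(a1, a2) = 1->2, 2->2, 3->2
m(a3, m(a1, a2)) = 1->1, 2->1, 3->1
m(m(a3, m(a1, a2)), a4) = 1->1, 2->1, 3->1

1->1, 2->1, 3->1


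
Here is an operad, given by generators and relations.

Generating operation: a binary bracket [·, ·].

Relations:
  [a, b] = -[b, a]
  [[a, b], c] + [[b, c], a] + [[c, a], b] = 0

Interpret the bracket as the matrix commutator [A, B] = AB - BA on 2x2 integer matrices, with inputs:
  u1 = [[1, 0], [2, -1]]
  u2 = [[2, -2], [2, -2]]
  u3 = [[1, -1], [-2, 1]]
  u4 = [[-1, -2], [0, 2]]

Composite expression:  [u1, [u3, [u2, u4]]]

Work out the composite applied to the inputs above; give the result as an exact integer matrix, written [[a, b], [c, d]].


[[-16, 16], [-56, 16]]

[u2, u4] = [[4, -14], [-6, -4]]
[u3, [u2, u4]] = [[-22, 8], [-16, 22]]
[u1, [u3, [u2, u4]]] = [[-16, 16], [-56, 16]]


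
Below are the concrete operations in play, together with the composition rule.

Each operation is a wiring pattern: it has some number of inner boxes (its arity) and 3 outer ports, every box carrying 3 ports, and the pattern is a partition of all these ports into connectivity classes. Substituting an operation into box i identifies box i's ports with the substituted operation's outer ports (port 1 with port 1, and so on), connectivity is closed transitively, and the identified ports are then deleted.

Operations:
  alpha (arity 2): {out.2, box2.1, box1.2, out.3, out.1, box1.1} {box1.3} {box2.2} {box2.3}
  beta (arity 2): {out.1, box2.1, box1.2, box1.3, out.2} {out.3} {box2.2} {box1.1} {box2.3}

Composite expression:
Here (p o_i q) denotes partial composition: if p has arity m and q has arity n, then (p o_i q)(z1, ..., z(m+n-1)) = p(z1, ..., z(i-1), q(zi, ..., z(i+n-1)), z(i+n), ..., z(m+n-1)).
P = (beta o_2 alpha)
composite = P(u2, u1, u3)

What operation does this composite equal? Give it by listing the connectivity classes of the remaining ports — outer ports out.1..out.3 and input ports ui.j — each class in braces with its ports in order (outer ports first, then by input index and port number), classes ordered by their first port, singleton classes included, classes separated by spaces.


Reachability decides: close wires over beta-identified ports.
after alpha, the pattern on (u1, u3) reads {out.1, out.2, out.3, u1.1, u1.2, u3.1} {u1.3} {u3.2} {u3.3} (out.j = its outer ports)
after beta, the pattern on (u2, u1, u3) reads {out.1, out.2, u1.1, u1.2, u2.2, u2.3, u3.1} {out.3} {u1.3} {u2.1} {u3.2} {u3.3} (out.j = its outer ports)

{out.1, out.2, u1.1, u1.2, u2.2, u2.3, u3.1} {out.3} {u1.3} {u2.1} {u3.2} {u3.3}


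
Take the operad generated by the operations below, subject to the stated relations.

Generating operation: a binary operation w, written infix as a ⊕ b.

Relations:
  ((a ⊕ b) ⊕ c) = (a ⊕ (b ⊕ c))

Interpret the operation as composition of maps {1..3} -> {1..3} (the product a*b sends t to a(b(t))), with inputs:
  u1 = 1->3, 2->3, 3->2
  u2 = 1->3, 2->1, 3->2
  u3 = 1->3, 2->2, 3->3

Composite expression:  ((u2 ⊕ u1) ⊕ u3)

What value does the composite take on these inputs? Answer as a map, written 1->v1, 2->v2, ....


(u2 ⊕ u1) = 1->2, 2->2, 3->1
((u2 ⊕ u1) ⊕ u3) = 1->1, 2->2, 3->1

1->1, 2->2, 3->1


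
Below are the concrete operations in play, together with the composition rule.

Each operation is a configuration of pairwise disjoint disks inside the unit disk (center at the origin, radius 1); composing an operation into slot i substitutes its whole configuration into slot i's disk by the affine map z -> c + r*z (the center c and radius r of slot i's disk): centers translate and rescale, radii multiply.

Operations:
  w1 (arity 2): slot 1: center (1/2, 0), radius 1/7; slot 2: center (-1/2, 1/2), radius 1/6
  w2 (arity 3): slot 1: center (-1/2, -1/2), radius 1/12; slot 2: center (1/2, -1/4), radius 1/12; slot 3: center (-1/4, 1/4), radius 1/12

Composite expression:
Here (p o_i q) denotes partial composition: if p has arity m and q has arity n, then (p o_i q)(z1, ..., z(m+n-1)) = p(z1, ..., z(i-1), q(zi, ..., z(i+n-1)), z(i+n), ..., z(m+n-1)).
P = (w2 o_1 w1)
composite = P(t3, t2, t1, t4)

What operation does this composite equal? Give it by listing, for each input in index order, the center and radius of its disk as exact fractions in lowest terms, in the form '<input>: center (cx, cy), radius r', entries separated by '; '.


Affine substitution under w2: radii multiply and t-centers shift.
input t3: applying the 2 nested substitutions gives center (-11/24, -1/2), radius 1/84
input t2: applying the 2 nested substitutions gives center (-13/24, -11/24), radius 1/72
input t1: applying the 1 nested substitution gives center (1/2, -1/4), radius 1/12
input t4: applying the 1 nested substitution gives center (-1/4, 1/4), radius 1/12

t1: center (1/2, -1/4), radius 1/12; t2: center (-13/24, -11/24), radius 1/72; t3: center (-11/24, -1/2), radius 1/84; t4: center (-1/4, 1/4), radius 1/12


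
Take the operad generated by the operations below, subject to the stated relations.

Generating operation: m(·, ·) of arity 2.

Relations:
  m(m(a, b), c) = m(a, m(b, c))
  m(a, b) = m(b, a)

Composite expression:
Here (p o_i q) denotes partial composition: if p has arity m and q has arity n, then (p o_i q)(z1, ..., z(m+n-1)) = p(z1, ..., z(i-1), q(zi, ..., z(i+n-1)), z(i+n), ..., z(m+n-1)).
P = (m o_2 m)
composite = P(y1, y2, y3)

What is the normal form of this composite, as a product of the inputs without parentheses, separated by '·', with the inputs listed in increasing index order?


Any arrangement under m is one operation, so sort the y-inputs.
m(y2, y3) linearizes to y2 · y3
m(y1, m(y2, y3)) linearizes to y1 · y2 · y3
sorting the factors by input index: y1 · y2 · y3

y1 · y2 · y3


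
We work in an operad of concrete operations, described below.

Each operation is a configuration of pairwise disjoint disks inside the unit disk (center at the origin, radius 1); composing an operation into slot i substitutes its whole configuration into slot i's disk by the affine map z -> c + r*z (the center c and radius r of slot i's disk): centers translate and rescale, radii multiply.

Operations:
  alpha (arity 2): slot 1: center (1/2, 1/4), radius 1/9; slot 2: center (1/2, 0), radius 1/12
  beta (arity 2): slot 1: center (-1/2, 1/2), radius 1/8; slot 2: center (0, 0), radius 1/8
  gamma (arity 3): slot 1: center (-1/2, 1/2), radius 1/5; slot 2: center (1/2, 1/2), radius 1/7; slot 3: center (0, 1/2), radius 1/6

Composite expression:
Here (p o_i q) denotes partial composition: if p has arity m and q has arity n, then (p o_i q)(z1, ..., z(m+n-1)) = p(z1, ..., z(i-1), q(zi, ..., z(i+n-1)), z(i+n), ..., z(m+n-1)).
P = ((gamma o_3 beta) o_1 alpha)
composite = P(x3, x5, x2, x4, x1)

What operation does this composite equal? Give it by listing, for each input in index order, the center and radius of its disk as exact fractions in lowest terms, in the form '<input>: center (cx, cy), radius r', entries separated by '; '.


x1: center (0, 1/2), radius 1/48; x2: center (1/2, 1/2), radius 1/7; x3: center (-2/5, 11/20), radius 1/45; x4: center (-1/12, 7/12), radius 1/48; x5: center (-2/5, 1/2), radius 1/60

Only the slot chain above each x matters under gamma; compose those maps.
tracing x3 down its 2-map path: center (-2/5, 11/20), radius 1/45
tracing x5 down its 2-map path: center (-2/5, 1/2), radius 1/60
tracing x2 down its 1-map path: center (1/2, 1/2), radius 1/7
tracing x4 down its 2-map path: center (-1/12, 7/12), radius 1/48
tracing x1 down its 2-map path: center (0, 1/2), radius 1/48


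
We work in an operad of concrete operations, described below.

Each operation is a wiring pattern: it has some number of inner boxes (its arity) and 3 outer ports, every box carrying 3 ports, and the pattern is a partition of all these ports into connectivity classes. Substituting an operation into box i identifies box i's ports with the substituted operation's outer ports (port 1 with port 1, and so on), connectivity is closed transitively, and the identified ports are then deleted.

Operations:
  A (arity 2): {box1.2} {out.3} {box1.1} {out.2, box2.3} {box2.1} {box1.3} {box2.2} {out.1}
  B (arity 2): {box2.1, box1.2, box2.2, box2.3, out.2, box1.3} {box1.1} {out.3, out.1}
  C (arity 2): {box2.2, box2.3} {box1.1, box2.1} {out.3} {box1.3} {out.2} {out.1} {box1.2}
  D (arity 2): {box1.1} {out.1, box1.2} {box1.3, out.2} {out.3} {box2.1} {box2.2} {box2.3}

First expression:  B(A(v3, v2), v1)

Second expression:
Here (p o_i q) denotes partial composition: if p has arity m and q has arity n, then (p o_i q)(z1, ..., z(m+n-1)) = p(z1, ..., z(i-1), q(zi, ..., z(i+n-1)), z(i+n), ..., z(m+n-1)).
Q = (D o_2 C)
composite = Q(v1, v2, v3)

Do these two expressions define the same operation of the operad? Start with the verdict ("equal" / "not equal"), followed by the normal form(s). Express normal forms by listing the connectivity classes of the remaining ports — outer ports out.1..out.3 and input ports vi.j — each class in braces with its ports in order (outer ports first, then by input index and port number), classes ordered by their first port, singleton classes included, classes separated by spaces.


not equal: they reduce to {out.1, out.3} {out.2, v1.1, v1.2, v1.3, v2.3} {v2.1} {v2.2} {v3.1} {v3.2} {v3.3} and {out.1, v1.2} {out.2, v1.3} {out.3} {v1.1} {v2.1, v3.1} {v2.2} {v2.3} {v3.2, v3.3}

In normal form, the first expression is {out.1, out.3} {out.2, v1.1, v1.2, v1.3, v2.3} {v2.1} {v2.2} {v3.1} {v3.2} {v3.3}
In normal form, the second expression is {out.1, v1.2} {out.2, v1.3} {out.3} {v1.1} {v2.1, v3.1} {v2.2} {v2.3} {v3.2, v3.3}
They disagree, so not equal.


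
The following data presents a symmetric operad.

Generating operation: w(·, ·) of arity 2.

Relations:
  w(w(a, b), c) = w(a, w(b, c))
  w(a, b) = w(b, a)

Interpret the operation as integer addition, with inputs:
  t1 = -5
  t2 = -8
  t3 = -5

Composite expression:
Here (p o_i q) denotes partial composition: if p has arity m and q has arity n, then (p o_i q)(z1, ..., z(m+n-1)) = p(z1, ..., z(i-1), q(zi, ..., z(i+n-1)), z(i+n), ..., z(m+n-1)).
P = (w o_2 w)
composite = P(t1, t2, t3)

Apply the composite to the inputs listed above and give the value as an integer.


-18


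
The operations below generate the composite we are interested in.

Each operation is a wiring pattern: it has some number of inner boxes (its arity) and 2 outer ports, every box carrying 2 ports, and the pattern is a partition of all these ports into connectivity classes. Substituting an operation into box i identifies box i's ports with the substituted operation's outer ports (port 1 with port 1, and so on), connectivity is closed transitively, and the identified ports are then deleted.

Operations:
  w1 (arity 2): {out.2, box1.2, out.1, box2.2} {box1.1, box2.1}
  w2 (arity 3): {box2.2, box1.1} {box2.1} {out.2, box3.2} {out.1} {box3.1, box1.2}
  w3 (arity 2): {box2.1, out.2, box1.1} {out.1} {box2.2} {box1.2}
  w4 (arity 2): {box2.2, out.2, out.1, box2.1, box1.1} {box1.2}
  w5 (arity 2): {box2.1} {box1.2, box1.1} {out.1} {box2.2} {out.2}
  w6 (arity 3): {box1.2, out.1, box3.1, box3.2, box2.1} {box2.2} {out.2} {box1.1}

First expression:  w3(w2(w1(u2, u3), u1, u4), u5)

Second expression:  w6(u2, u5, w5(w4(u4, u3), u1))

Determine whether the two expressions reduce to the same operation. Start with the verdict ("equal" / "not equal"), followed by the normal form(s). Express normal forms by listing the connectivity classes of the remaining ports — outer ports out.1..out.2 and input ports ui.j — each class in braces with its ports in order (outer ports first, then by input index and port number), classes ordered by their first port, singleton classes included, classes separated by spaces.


not equal — first {out.1} {out.2, u5.1} {u1.1} {u1.2, u2.2, u3.2, u4.1} {u2.1, u3.1} {u4.2} {u5.2}, second {out.1, u2.2, u5.1} {out.2} {u1.1} {u1.2} {u2.1} {u3.1, u3.2, u4.1} {u4.2} {u5.2}

Reducing the first expression gives {out.1} {out.2, u5.1} {u1.1} {u1.2, u2.2, u3.2, u4.1} {u2.1, u3.1} {u4.2} {u5.2}
Reducing the second expression gives {out.1, u2.2, u5.1} {out.2} {u1.1} {u1.2} {u2.1} {u3.1, u3.2, u4.1} {u4.2} {u5.2}
No match — not equal.


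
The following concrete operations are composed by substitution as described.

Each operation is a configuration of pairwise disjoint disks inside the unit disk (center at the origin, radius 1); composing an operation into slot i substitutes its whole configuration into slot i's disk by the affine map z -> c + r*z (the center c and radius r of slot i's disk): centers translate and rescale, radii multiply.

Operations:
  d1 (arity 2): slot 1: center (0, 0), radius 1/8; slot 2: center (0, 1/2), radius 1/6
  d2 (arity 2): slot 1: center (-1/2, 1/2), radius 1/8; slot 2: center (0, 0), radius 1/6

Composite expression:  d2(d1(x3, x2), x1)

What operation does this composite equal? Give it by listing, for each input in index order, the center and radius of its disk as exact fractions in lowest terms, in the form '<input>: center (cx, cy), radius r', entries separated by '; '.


Affine substitution under d2: radii multiply and x-centers shift.
x3: after 2 affine steps, its disk has center (-1/2, 1/2), radius 1/64
x2: after 2 affine steps, its disk has center (-1/2, 9/16), radius 1/48
x1: after 1 affine step, its disk has center (0, 0), radius 1/6

x1: center (0, 0), radius 1/6; x2: center (-1/2, 9/16), radius 1/48; x3: center (-1/2, 1/2), radius 1/64


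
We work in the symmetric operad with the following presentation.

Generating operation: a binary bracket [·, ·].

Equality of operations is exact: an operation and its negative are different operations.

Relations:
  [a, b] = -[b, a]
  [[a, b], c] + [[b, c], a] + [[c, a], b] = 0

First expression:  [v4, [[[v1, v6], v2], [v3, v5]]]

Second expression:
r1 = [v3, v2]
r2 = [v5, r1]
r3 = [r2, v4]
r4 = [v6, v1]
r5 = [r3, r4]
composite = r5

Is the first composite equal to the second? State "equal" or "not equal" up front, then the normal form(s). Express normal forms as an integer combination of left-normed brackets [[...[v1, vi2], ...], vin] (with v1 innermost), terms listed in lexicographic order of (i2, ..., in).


not equal — first -[[[[[v1, v6], v2], v3], v5], v4] + [[[[[v1, v6], v2], v5], v3], v4], second [[[[[v1, v6], v2], v3], v5], v4] - [[[[[v1, v6], v3], v2], v5], v4] - [[[[[v1, v6], v4], v2], v3], v5] + [[[[[v1, v6], v4], v3], v2], v5] + [[[[[v1, v6], v4], v5], v2], v3] - [[[[[v1, v6], v4], v5], v3], v2] - [[[[[v1, v6], v5], v2], v3], v4] + [[[[[v1, v6], v5], v3], v2], v4]

In normal form, the first expression is -[[[[[v1, v6], v2], v3], v5], v4] + [[[[[v1, v6], v2], v5], v3], v4]
In normal form, the second expression is [[[[[v1, v6], v2], v3], v5], v4] - [[[[[v1, v6], v3], v2], v5], v4] - [[[[[v1, v6], v4], v2], v3], v5] + [[[[[v1, v6], v4], v3], v2], v5] + [[[[[v1, v6], v4], v5], v2], v3] - [[[[[v1, v6], v4], v5], v3], v2] - [[[[[v1, v6], v5], v2], v3], v4] + [[[[[v1, v6], v5], v3], v2], v4]
The forms do not match — not equal.


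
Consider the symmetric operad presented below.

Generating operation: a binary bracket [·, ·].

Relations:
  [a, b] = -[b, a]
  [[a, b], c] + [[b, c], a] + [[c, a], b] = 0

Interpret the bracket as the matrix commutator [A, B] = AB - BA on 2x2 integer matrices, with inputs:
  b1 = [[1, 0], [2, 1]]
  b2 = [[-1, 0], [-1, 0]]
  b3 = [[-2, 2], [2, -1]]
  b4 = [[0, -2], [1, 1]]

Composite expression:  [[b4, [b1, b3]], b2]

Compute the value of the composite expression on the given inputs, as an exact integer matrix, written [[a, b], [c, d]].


[[16, -16], [18, -16]]

[b1, b3] = [[-4, 0], [-2, 4]]
[b4, [b1, b3]] = [[4, -16], [-10, -4]]
[[b4, [b1, b3]], b2] = [[16, -16], [18, -16]]


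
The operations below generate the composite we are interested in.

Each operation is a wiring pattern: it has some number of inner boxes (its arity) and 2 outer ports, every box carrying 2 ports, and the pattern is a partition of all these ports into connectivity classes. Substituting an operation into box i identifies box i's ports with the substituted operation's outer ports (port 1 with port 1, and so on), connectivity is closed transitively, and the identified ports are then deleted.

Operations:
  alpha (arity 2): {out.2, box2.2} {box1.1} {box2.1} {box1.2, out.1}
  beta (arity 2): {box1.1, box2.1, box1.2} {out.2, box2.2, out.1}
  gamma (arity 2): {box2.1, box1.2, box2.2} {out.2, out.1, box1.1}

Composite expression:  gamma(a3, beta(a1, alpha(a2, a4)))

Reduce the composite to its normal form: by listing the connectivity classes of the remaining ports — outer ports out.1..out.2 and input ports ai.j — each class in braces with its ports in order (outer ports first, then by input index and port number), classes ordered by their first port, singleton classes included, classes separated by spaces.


{out.1, out.2, a3.1} {a1.1, a1.2, a2.2} {a2.1} {a3.2, a4.2} {a4.1}

Connectivity passes through glued gamma-boundaries; trace each wire chain.
through alpha, on inputs (a2, a4): {out.1, a2.2} {out.2, a4.2} {a2.1} {a4.1} (out.j = stage outer ports)
through beta, on inputs (a1, a2, a4): {out.1, out.2, a4.2} {a1.1, a1.2, a2.2} {a2.1} {a4.1} (out.j = stage outer ports)
through gamma, on inputs (a3, a1, a2, a4): {out.1, out.2, a3.1} {a1.1, a1.2, a2.2} {a2.1} {a3.2, a4.2} {a4.1} (out.j = stage outer ports)


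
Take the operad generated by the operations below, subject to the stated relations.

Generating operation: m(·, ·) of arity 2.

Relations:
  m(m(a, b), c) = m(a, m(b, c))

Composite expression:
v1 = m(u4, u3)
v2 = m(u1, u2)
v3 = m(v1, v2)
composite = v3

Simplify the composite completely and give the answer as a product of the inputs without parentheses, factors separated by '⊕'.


The m-tree's shape is irrelevant; the u-reading-order decides.
m(u4, u3) flattens to u4 ⊕ u3
m(u1, u2) flattens to u1 ⊕ u2
m(m(u4, u3), m(u1, u2)) flattens to u4 ⊕ u3 ⊕ u1 ⊕ u2

u4 ⊕ u3 ⊕ u1 ⊕ u2


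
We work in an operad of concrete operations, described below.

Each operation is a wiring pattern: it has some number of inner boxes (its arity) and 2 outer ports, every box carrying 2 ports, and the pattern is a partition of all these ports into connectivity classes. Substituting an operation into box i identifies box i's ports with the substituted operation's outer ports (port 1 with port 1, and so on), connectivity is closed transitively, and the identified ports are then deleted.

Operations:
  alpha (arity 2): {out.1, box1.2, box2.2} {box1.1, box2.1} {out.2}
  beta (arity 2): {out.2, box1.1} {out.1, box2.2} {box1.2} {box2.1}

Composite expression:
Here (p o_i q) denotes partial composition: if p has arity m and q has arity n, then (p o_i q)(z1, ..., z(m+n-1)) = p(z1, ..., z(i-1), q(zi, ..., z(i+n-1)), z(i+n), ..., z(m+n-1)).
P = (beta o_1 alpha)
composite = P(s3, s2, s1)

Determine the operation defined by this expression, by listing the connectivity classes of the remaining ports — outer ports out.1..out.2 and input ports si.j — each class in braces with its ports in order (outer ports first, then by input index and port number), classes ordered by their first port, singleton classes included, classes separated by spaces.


Substituting into beta glues patterns; closure does the rest.
composing alpha on (s3, s2), with out.j its own outer ports: {out.1, s2.2, s3.2} {out.2} {s2.1, s3.1}
composing beta on (s3, s2, s1), with out.j its own outer ports: {out.1, s1.2} {out.2, s2.2, s3.2} {s1.1} {s2.1, s3.1}

{out.1, s1.2} {out.2, s2.2, s3.2} {s1.1} {s2.1, s3.1}


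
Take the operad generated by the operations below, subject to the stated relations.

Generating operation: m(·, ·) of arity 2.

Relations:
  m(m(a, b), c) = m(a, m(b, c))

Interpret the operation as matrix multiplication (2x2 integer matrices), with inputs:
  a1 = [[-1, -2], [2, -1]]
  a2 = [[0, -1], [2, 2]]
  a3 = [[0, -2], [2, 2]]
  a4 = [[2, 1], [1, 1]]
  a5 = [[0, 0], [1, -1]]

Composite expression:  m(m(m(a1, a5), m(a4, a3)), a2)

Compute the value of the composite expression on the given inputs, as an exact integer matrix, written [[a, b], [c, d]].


m(a1, a5) = [[-2, 2], [-1, 1]]
m(a4, a3) = [[2, -2], [2, 0]]
m(m(a1, a5), m(a4, a3)) = [[0, 4], [0, 2]]
m(m(m(a1, a5), m(a4, a3)), a2) = [[8, 8], [4, 4]]

[[8, 8], [4, 4]]


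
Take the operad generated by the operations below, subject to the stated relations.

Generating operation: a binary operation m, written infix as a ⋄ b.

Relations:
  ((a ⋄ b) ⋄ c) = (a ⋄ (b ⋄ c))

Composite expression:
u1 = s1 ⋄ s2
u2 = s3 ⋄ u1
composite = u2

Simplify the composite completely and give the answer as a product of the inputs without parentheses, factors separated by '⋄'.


All parenthesizations of m agree; list the s-inputs left to right.
(s1 ⋄ s2) collapses to s1 ⋄ s2
(s3 ⋄ (s1 ⋄ s2)) collapses to s3 ⋄ s1 ⋄ s2

s3 ⋄ s1 ⋄ s2


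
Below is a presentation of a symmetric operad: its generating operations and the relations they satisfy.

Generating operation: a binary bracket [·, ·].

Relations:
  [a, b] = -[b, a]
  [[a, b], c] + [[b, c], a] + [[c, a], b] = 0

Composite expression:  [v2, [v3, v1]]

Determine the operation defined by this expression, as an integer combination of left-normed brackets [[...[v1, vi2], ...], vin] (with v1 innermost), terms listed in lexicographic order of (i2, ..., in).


[[v1, v3], v2]

Expand each bracket as ab - ba; the v1-initial words give the coefficients.
Composite bracket: [v2, [v3, v1]]
Under [a, b] = ab - ba we get 4 signed associative words (2^2 = 4).
Only words starting with v1 matter:
  word v1v3v2 has sign +1, contributing +[[v1, v3], v2]


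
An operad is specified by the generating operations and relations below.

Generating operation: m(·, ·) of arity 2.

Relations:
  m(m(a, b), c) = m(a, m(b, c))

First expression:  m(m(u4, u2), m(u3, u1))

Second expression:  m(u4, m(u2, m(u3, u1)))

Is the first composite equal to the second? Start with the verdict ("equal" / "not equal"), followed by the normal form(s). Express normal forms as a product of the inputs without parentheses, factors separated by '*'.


equal; both compose to u4 * u2 * u3 * u1


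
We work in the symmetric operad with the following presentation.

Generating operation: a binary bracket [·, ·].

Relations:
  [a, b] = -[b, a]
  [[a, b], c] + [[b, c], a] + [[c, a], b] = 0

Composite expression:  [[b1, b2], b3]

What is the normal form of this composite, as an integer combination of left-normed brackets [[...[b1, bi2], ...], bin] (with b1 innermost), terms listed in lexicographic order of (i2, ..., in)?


[[b1, b2], b3]

A multilinear Lie element is pinned by b1-initial words (b1 innermost).
Composite bracket: [[b1, b2], b3]
Expanding via [a, b] = ab - ba: 4 signed words (2^2 = 4).
The b1-initial words carry the normal form:
  word b1b2b3 has sign +1, contributing +[[b1, b2], b3]


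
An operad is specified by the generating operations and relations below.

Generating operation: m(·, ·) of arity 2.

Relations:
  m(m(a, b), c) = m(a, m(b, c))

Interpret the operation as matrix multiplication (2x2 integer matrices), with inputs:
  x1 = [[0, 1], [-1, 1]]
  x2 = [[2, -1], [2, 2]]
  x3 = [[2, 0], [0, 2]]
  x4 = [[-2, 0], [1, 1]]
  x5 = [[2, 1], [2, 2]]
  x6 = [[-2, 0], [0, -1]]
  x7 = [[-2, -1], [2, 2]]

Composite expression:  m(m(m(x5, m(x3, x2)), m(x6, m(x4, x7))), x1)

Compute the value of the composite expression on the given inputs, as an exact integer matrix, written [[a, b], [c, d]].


[[48, -144], [68, -196]]

m(x3, x2) = [[4, -2], [4, 4]]
m(x5, m(x3, x2)) = [[12, 0], [16, 4]]
m(x4, x7) = [[4, 2], [0, 1]]
m(x6, m(x4, x7)) = [[-8, -4], [0, -1]]
m(m(x5, m(x3, x2)), m(x6, m(x4, x7))) = [[-96, -48], [-128, -68]]
m(m(m(x5, m(x3, x2)), m(x6, m(x4, x7))), x1) = [[48, -144], [68, -196]]


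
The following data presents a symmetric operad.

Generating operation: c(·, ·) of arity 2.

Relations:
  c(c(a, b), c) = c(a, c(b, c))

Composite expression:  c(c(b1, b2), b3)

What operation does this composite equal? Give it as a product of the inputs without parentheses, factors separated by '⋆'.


b1 ⋆ b2 ⋆ b3

Associativity of c dissolves the nesting; only the b-input order survives.
c(b1, b2) flattens to b1 ⋆ b2
c(c(b1, b2), b3) flattens to b1 ⋆ b2 ⋆ b3


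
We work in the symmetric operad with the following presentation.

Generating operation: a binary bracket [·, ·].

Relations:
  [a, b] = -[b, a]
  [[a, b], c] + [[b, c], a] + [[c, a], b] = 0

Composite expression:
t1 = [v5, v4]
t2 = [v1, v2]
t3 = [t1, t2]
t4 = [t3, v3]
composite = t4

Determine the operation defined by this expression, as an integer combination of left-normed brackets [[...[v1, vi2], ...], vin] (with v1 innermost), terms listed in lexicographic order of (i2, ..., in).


[[[[v1, v2], v4], v5], v3] - [[[[v1, v2], v5], v4], v3]


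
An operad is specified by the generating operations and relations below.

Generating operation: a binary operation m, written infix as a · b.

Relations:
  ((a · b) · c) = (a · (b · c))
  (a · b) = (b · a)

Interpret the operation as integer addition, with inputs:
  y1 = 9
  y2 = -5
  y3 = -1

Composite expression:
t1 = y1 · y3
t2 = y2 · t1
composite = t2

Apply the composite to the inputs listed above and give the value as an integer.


3

(y1 · y3) = 8
(y2 · (y1 · y3)) = 3


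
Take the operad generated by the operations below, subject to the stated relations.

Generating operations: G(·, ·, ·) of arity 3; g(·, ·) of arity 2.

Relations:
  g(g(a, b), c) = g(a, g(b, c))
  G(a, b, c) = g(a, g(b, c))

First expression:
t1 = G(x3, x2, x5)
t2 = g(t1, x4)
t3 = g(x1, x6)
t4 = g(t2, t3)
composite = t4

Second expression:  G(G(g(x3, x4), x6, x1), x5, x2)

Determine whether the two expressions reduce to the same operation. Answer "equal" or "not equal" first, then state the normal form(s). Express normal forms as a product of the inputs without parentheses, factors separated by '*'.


not equal: they reduce to x3 * x2 * x5 * x4 * x1 * x6 and x3 * x4 * x6 * x1 * x5 * x2

The first expression, normalized: x3 * x2 * x5 * x4 * x1 * x6
The second expression, normalized: x3 * x4 * x6 * x1 * x5 * x2
Distinct normal forms: not equal.


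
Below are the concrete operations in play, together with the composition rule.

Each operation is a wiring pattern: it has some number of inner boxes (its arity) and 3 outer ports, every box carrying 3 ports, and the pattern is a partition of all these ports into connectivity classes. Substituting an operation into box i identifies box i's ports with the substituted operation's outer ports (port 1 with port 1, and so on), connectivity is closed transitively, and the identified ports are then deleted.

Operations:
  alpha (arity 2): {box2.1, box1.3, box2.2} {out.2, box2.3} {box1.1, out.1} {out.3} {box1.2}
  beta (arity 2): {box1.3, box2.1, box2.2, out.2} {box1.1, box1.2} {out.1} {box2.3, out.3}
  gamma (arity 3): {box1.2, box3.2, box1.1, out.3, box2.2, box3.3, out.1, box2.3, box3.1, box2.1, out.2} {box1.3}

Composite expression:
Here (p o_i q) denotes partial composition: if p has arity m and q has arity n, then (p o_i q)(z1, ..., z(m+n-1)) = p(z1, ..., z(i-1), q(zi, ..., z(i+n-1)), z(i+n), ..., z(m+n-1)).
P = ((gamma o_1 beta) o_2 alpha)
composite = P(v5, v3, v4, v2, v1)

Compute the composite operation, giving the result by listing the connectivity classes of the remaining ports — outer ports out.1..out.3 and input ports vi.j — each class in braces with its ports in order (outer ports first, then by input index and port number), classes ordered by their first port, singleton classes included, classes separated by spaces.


{out.1, out.2, out.3, v1.1, v1.2, v1.3, v2.1, v2.2, v2.3, v3.1, v4.3, v5.3} {v3.2} {v3.3, v4.1, v4.2} {v5.1, v5.2}

After gluing at gamma, chains via deleted ports link the v-ports.
the subtree at alpha composes to {out.1, v3.1} {out.2, v4.3} {out.3} {v3.2} {v3.3, v4.1, v4.2} on (v3, v4); out.j = own outer ports
the subtree at beta composes to {out.1} {out.2, v3.1, v4.3, v5.3} {out.3} {v3.2} {v3.3, v4.1, v4.2} {v5.1, v5.2} on (v5, v3, v4); out.j = own outer ports
the subtree at gamma composes to {out.1, out.2, out.3, v1.1, v1.2, v1.3, v2.1, v2.2, v2.3, v3.1, v4.3, v5.3} {v3.2} {v3.3, v4.1, v4.2} {v5.1, v5.2} on (v5, v3, v4, v2, v1); out.j = own outer ports


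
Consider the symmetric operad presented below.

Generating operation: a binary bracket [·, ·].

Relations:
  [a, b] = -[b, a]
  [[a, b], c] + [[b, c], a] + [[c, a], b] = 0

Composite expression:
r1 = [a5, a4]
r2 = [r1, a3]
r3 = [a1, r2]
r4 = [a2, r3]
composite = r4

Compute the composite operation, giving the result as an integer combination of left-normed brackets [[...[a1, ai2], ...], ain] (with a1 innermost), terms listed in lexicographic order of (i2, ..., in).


-[[[[a1, a3], a4], a5], a2] + [[[[a1, a3], a5], a4], a2] + [[[[a1, a4], a5], a3], a2] - [[[[a1, a5], a4], a3], a2]

A multilinear Lie element is pinned by a1-initial words (a1 innermost).
Composite bracket: [a2, [a1, [[a5, a4], a3]]]
Under [a, b] = ab - ba we get 16 signed associative words (2^4 = 16).
Words beginning with a1 determine it all:
  word a1a3a4a5a2 has sign -1, contributing -[[[[a1, a3], a4], a5], a2]
  word a1a3a5a4a2 has sign +1, contributing +[[[[a1, a3], a5], a4], a2]
  word a1a4a5a3a2 has sign +1, contributing +[[[[a1, a4], a5], a3], a2]
  word a1a5a4a3a2 has sign -1, contributing -[[[[a1, a5], a4], a3], a2]


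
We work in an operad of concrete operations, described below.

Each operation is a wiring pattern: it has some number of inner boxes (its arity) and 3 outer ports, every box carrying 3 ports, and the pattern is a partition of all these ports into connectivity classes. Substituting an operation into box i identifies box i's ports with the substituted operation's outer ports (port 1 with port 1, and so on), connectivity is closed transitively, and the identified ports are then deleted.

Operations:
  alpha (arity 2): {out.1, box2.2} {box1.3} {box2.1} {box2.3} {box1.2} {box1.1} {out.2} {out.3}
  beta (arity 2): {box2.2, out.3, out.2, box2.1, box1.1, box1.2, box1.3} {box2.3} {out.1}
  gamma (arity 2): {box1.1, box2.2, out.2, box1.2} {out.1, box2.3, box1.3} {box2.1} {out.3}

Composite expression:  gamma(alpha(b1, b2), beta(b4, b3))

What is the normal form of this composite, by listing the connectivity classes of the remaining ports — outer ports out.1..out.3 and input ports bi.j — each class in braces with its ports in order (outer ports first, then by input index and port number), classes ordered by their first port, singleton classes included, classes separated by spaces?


{out.1, out.2, b2.2, b3.1, b3.2, b4.1, b4.2, b4.3} {out.3} {b1.1} {b1.2} {b1.3} {b2.1} {b2.3} {b3.3}

Connectivity passes through glued gamma-boundaries; trace each wire chain.
after alpha, the pattern on (b1, b2) reads {out.1, b2.2} {out.2} {out.3} {b1.1} {b1.2} {b1.3} {b2.1} {b2.3} (out.j = its outer ports)
after beta, the pattern on (b4, b3) reads {out.1} {out.2, out.3, b3.1, b3.2, b4.1, b4.2, b4.3} {b3.3} (out.j = its outer ports)
after gamma, the pattern on (b1, b2, b4, b3) reads {out.1, out.2, b2.2, b3.1, b3.2, b4.1, b4.2, b4.3} {out.3} {b1.1} {b1.2} {b1.3} {b2.1} {b2.3} {b3.3} (out.j = its outer ports)
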